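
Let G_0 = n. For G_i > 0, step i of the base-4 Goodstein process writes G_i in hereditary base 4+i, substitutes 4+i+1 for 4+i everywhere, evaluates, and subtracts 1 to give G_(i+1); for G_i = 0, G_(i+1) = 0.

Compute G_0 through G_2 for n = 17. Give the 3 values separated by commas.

i=0: 17 = 4^2 + 1 (b=4); 4→5: 5^2 + 1 = 26; 26−1 = 25
i=1: 25 = 5^2 (b=5); 5→6: 6^2 = 36; 36−1 = 35

17, 25, 35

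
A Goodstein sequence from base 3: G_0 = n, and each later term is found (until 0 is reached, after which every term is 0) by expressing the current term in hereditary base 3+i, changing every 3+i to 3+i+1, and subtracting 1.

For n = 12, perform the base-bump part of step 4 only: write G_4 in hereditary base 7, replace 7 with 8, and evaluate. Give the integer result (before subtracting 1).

64

12 —HB3→ 3^2 + 3 —bump→ 4^2 + 4 = 20 —(−1)→ 19
19 —HB4→ 4^2 + 3 —bump→ 5^2 + 3 = 28 —(−1)→ 27
27 —HB5→ 5^2 + 2 —bump→ 6^2 + 2 = 38 —(−1)→ 37
37 —HB6→ 6^2 + 1 —bump→ 7^2 + 1 = 50 —(−1)→ 49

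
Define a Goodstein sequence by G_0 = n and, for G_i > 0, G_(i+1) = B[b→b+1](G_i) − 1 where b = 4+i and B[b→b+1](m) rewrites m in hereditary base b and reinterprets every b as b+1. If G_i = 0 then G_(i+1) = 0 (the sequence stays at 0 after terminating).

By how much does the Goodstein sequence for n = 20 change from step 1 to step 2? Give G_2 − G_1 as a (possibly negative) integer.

i=0: 20 = 4^2 + 4 (b=4); 4→5: 5^2 + 5 = 30; 30−1 = 29
i=1: 29 = 5^2 + 4 (b=5); 5→6: 6^2 + 4 = 40; 40−1 = 39

10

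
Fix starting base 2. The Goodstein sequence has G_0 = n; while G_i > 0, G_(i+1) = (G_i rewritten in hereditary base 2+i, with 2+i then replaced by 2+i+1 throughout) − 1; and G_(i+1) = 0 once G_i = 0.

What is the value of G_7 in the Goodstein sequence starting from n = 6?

332147

G_0=6  [base 2] 2^2 + 2  →[2↦3]→  3^3 + 3 = 30  −1 ⇒ G_1=29
G_1=29  [base 3] 3^3 + 2  →[3↦4]→  4^4 + 2 = 258  −1 ⇒ G_2=257
G_2=257  [base 4] 4^4 + 1  →[4↦5]→  5^5 + 1 = 3126  −1 ⇒ G_3=3125
G_3=3125  [base 5] 5^5  →[5↦6]→  6^6 = 46656  −1 ⇒ G_4=46655
G_4=46655  [base 6] 5·6^5 + 5·6^4 + 5·6^3 + 5·6^2 + 5·6 + 5  →[6↦7]→  5·7^5 + 5·7^4 + 5·7^3 + 5·7^2 + 5·7 + 5 = 98040  −1 ⇒ G_5=98039
G_5=98039  [base 7] 5·7^5 + 5·7^4 + 5·7^3 + 5·7^2 + 5·7 + 4  →[7↦8]→  5·8^5 + 5·8^4 + 5·8^3 + 5·8^2 + 5·8 + 4 = 187244  −1 ⇒ G_6=187243
G_6=187243  [base 8] 5·8^5 + 5·8^4 + 5·8^3 + 5·8^2 + 5·8 + 3  →[8↦9]→  5·9^5 + 5·9^4 + 5·9^3 + 5·9^2 + 5·9 + 3 = 332148  −1 ⇒ G_7=332147
G_7=332147  [base 9] 5·9^5 + 5·9^4 + 5·9^3 + 5·9^2 + 5·9 + 2  →[9↦10]→  5·10^5 + 5·10^4 + 5·10^3 + 5·10^2 + 5·10 + 2 = 555552  −1 ⇒ G_8=555551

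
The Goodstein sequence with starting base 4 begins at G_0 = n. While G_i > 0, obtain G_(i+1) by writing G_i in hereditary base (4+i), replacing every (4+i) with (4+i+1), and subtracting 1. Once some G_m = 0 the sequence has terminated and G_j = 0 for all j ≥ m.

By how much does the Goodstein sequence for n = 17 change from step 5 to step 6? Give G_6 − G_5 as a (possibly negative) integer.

G_0 = 17. HB_4(17) = 4^2 + 1. Bump = 26. G_1 = 25.
G_1 = 25. HB_5(25) = 5^2. Bump = 36. G_2 = 35.
G_2 = 35. HB_6(35) = 5·6 + 5. Bump = 40. G_3 = 39.
G_3 = 39. HB_7(39) = 5·7 + 4. Bump = 44. G_4 = 43.
G_4 = 43. HB_8(43) = 5·8 + 3. Bump = 48. G_5 = 47.
G_5 = 47. HB_9(47) = 5·9 + 2. Bump = 52. G_6 = 51.

4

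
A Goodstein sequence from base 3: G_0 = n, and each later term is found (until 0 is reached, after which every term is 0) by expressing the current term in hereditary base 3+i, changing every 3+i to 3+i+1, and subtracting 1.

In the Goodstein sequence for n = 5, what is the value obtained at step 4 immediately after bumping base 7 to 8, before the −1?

5 —HB3→ 3 + 2 —bump→ 4 + 2 = 6 —(−1)→ 5
5 —HB4→ 4 + 1 —bump→ 5 + 1 = 6 —(−1)→ 5
5 —HB5→ 5 —bump→ 6 = 6 —(−1)→ 5
5 —HB6→ 5 —bump→ 5 = 5 —(−1)→ 4
4 —HB7→ 4 —bump→ 4 = 4 —(−1)→ 3

4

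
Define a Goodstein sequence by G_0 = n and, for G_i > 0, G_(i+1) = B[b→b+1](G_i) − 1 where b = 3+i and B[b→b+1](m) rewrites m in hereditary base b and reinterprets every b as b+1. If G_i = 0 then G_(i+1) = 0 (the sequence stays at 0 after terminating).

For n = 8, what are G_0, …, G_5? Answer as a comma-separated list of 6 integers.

G_0 = 8. HB_3(8) = 2·3 + 2. Bump = 10. G_1 = 9.
G_1 = 9. HB_4(9) = 2·4 + 1. Bump = 11. G_2 = 10.
G_2 = 10. HB_5(10) = 2·5. Bump = 12. G_3 = 11.
G_3 = 11. HB_6(11) = 6 + 5. Bump = 12. G_4 = 11.
G_4 = 11. HB_7(11) = 7 + 4. Bump = 12. G_5 = 11.

8, 9, 10, 11, 11, 11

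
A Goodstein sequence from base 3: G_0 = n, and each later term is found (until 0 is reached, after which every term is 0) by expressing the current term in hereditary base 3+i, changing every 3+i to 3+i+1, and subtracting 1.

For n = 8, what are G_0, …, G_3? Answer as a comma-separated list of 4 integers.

8, 9, 10, 11

(0) 8|_3 = 2·3 + 2 ↦ 2·4 + 2|_4 = 10 ⇒ 9
(1) 9|_4 = 2·4 + 1 ↦ 2·5 + 1|_5 = 11 ⇒ 10
(2) 10|_5 = 2·5 ↦ 2·6|_6 = 12 ⇒ 11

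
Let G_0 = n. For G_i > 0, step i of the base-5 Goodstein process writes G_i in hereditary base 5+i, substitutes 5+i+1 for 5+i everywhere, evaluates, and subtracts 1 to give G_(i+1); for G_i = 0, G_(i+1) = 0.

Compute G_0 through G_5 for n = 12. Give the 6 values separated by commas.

12, 13, 14, 15, 15, 15

G_0=12  [base 5] 2·5 + 2  →[5↦6]→  2·6 + 2 = 14  −1 ⇒ G_1=13
G_1=13  [base 6] 2·6 + 1  →[6↦7]→  2·7 + 1 = 15  −1 ⇒ G_2=14
G_2=14  [base 7] 2·7  →[7↦8]→  2·8 = 16  −1 ⇒ G_3=15
G_3=15  [base 8] 8 + 7  →[8↦9]→  9 + 7 = 16  −1 ⇒ G_4=15
G_4=15  [base 9] 9 + 6  →[9↦10]→  10 + 6 = 16  −1 ⇒ G_5=15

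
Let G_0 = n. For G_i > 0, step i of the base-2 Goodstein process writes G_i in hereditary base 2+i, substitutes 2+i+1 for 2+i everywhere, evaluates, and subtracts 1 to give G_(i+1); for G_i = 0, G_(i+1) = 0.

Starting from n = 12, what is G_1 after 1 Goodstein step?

107

i=0: 12 = 2^(2 + 1) + 2^2 (b=2); 2→3: 3^(3 + 1) + 3^3 = 108; 108−1 = 107
i=1: 107 = 3^(3 + 1) + 2·3^2 + 2·3 + 2 (b=3); 3→4: 4^(4 + 1) + 2·4^2 + 2·4 + 2 = 1066; 1066−1 = 1065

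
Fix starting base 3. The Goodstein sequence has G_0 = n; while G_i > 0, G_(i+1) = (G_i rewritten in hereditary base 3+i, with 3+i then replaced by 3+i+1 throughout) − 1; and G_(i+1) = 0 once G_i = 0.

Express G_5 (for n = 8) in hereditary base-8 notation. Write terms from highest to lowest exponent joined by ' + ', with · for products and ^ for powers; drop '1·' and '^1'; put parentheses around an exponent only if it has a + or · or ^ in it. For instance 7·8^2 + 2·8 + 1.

8 + 3

i=0: 8 = 2·3 + 2 (b=3); 3→4: 2·4 + 2 = 10; 10−1 = 9
i=1: 9 = 2·4 + 1 (b=4); 4→5: 2·5 + 1 = 11; 11−1 = 10
i=2: 10 = 2·5 (b=5); 5→6: 2·6 = 12; 12−1 = 11
i=3: 11 = 6 + 5 (b=6); 6→7: 7 + 5 = 12; 12−1 = 11
i=4: 11 = 7 + 4 (b=7); 7→8: 8 + 4 = 12; 12−1 = 11
i=5: 11 = 8 + 3 (b=8); 8→9: 9 + 3 = 12; 12−1 = 11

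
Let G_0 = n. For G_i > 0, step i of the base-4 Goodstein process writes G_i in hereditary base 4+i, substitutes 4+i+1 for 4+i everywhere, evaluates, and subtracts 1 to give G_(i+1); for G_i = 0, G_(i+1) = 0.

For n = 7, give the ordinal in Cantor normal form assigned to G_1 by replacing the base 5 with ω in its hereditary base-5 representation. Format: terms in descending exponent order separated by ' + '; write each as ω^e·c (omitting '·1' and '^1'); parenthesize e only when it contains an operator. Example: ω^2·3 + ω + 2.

ω + 2

[0] 7 ≡ 4 + 3 (base 4). Lift 5: 8. −1: 7.
[1] 7 ≡ 5 + 2 (base 5). Lift 6: 8. −1: 7.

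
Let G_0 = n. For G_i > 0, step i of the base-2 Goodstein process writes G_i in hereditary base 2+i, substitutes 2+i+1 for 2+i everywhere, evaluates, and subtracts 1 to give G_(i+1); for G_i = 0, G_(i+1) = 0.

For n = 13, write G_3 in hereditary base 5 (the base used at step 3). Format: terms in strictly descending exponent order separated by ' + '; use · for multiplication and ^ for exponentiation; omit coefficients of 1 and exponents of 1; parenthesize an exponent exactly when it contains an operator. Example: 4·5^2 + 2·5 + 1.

5^(5 + 1) + 3·5^3 + 3·5^2 + 3·5 + 2

13 —HB2→ 2^(2 + 1) + 2^2 + 1 —bump→ 3^(3 + 1) + 3^3 + 1 = 109 —(−1)→ 108
108 —HB3→ 3^(3 + 1) + 3^3 —bump→ 4^(4 + 1) + 4^4 = 1280 —(−1)→ 1279
1279 —HB4→ 4^(4 + 1) + 3·4^3 + 3·4^2 + 3·4 + 3 —bump→ 5^(5 + 1) + 3·5^3 + 3·5^2 + 3·5 + 3 = 16093 —(−1)→ 16092
16092 —HB5→ 5^(5 + 1) + 3·5^3 + 3·5^2 + 3·5 + 2 —bump→ 6^(6 + 1) + 3·6^3 + 3·6^2 + 3·6 + 2 = 280712 —(−1)→ 280711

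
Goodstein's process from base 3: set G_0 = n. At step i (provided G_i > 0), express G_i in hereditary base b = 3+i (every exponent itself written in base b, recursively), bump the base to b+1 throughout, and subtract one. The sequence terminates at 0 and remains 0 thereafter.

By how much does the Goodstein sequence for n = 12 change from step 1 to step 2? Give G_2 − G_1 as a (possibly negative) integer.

G_0=12  [base 3] 3^2 + 3  →[3↦4]→  4^2 + 4 = 20  −1 ⇒ G_1=19
G_1=19  [base 4] 4^2 + 3  →[4↦5]→  5^2 + 3 = 28  −1 ⇒ G_2=27

8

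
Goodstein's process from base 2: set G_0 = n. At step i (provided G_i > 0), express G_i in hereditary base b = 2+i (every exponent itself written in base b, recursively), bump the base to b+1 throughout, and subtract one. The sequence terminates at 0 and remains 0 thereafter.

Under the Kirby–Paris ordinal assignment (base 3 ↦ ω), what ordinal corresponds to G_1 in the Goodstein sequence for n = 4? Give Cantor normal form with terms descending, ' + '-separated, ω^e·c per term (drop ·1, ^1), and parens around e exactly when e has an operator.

G_0=4  [base 2] 2^2  →[2↦3]→  3^3 = 27  −1 ⇒ G_1=26
G_1=26  [base 3] 2·3^2 + 2·3 + 2  →[3↦4]→  2·4^2 + 2·4 + 2 = 42  −1 ⇒ G_2=41

ω^2·2 + ω·2 + 2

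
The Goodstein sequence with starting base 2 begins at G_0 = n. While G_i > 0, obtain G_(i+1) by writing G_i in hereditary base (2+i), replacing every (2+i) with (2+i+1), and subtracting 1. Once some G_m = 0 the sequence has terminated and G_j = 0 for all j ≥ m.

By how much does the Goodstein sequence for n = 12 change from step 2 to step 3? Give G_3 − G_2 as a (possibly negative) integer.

14620

base 2: 12 = 2^(2 + 1) + 2^2; at 3: 3^(3 + 1) + 3^3 = 108; next = 107
base 3: 107 = 3^(3 + 1) + 2·3^2 + 2·3 + 2; at 4: 4^(4 + 1) + 2·4^2 + 2·4 + 2 = 1066; next = 1065
base 4: 1065 = 4^(4 + 1) + 2·4^2 + 2·4 + 1; at 5: 5^(5 + 1) + 2·5^2 + 2·5 + 1 = 15686; next = 15685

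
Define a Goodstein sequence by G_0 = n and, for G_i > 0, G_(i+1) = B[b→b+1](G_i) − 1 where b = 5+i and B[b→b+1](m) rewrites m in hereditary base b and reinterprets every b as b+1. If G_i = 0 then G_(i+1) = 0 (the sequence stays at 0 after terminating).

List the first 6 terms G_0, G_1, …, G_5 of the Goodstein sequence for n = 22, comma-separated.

i=0: 22 = 4·5 + 2 (b=5); 5→6: 4·6 + 2 = 26; 26−1 = 25
i=1: 25 = 4·6 + 1 (b=6); 6→7: 4·7 + 1 = 29; 29−1 = 28
i=2: 28 = 4·7 (b=7); 7→8: 4·8 = 32; 32−1 = 31
i=3: 31 = 3·8 + 7 (b=8); 8→9: 3·9 + 7 = 34; 34−1 = 33
i=4: 33 = 3·9 + 6 (b=9); 9→10: 3·10 + 6 = 36; 36−1 = 35

22, 25, 28, 31, 33, 35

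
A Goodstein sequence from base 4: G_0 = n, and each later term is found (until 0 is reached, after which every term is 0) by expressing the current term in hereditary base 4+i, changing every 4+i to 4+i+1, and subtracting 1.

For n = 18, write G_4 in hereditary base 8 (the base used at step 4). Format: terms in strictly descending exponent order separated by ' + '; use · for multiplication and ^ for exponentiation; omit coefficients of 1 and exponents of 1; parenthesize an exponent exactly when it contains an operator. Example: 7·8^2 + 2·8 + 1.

6·8 + 5

base 4: 18 = 4^2 + 2; at 5: 5^2 + 2 = 27; next = 26
base 5: 26 = 5^2 + 1; at 6: 6^2 + 1 = 37; next = 36
base 6: 36 = 6^2; at 7: 7^2 = 49; next = 48
base 7: 48 = 6·7 + 6; at 8: 6·8 + 6 = 54; next = 53
base 8: 53 = 6·8 + 5; at 9: 6·9 + 5 = 59; next = 58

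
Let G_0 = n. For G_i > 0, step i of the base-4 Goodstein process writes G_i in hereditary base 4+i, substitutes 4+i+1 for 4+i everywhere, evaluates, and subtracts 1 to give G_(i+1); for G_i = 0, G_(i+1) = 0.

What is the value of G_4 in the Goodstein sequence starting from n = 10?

13

step 0: 10 = 2·4 + 2; sub 5 for 4: 2·5 + 2; = 12; G_1 = 12−1 = 11
step 1: 11 = 2·5 + 1; sub 6 for 5: 2·6 + 1; = 13; G_2 = 13−1 = 12
step 2: 12 = 2·6; sub 7 for 6: 2·7; = 14; G_3 = 14−1 = 13
step 3: 13 = 7 + 6; sub 8 for 7: 8 + 6; = 14; G_4 = 14−1 = 13
step 4: 13 = 8 + 5; sub 9 for 8: 9 + 5; = 14; G_5 = 14−1 = 13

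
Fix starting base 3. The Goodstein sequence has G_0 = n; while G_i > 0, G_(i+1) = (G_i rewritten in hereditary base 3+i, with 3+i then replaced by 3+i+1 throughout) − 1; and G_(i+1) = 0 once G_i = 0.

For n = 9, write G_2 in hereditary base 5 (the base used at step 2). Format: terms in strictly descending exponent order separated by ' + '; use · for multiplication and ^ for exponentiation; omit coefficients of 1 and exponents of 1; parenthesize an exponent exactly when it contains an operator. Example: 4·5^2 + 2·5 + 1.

9 —HB3→ 3^2 —bump→ 4^2 = 16 —(−1)→ 15
15 —HB4→ 3·4 + 3 —bump→ 3·5 + 3 = 18 —(−1)→ 17
17 —HB5→ 3·5 + 2 —bump→ 3·6 + 2 = 20 —(−1)→ 19

3·5 + 2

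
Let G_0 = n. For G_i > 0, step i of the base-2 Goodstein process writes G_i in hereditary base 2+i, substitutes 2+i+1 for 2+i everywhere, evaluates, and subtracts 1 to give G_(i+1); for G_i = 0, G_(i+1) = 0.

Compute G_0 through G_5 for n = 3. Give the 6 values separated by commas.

3, 3, 3, 2, 1, 0

[0] 3 ≡ 2 + 1 (base 2). Lift 3: 4. −1: 3.
[1] 3 ≡ 3 (base 3). Lift 4: 4. −1: 3.
[2] 3 ≡ 3 (base 4). Lift 5: 3. −1: 2.
[3] 2 ≡ 2 (base 5). Lift 6: 2. −1: 1.
[4] 1 ≡ 1 (base 6). Lift 7: 1. −1: 0.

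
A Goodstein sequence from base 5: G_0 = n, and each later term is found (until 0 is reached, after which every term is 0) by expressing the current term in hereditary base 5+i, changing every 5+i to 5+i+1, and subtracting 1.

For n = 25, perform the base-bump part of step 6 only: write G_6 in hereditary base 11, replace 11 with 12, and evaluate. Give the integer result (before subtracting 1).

i=0: 25 = 5^2 (b=5); 5→6: 6^2 = 36; 36−1 = 35
i=1: 35 = 5·6 + 5 (b=6); 6→7: 5·7 + 5 = 40; 40−1 = 39
i=2: 39 = 5·7 + 4 (b=7); 7→8: 5·8 + 4 = 44; 44−1 = 43
i=3: 43 = 5·8 + 3 (b=8); 8→9: 5·9 + 3 = 48; 48−1 = 47
i=4: 47 = 5·9 + 2 (b=9); 9→10: 5·10 + 2 = 52; 52−1 = 51
i=5: 51 = 5·10 + 1 (b=10); 10→11: 5·11 + 1 = 56; 56−1 = 55
i=6: 55 = 5·11 (b=11); 11→12: 5·12 = 60; 60−1 = 59

60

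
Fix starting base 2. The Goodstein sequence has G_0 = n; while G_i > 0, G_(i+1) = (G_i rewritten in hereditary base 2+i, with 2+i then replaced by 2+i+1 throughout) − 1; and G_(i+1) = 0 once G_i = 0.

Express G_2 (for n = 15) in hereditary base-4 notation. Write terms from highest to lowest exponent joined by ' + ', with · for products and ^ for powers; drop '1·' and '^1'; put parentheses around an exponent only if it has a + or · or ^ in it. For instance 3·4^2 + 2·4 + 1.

i=0: 15 = 2^(2 + 1) + 2^2 + 2 + 1 (b=2); 2→3: 3^(3 + 1) + 3^3 + 3 + 1 = 112; 112−1 = 111
i=1: 111 = 3^(3 + 1) + 3^3 + 3 (b=3); 3→4: 4^(4 + 1) + 4^4 + 4 = 1284; 1284−1 = 1283

4^(4 + 1) + 4^4 + 3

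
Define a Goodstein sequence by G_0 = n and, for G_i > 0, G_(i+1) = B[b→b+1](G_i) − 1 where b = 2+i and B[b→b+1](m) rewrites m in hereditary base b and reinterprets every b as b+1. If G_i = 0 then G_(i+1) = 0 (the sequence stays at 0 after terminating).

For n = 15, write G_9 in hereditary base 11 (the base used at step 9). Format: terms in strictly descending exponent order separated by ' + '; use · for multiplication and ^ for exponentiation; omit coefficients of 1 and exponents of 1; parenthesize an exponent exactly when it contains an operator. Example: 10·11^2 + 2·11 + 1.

11^(11 + 1) + 7·11^7 + 7·11^6 + 7·11^5 + 7·11^4 + 7·11^3 + 7·11^2 + 7·11 + 4

i=0: 15 = 2^(2 + 1) + 2^2 + 2 + 1 (b=2); 2→3: 3^(3 + 1) + 3^3 + 3 + 1 = 112; 112−1 = 111
i=1: 111 = 3^(3 + 1) + 3^3 + 3 (b=3); 3→4: 4^(4 + 1) + 4^4 + 4 = 1284; 1284−1 = 1283
i=2: 1283 = 4^(4 + 1) + 4^4 + 3 (b=4); 4→5: 5^(5 + 1) + 5^5 + 3 = 18753; 18753−1 = 18752
i=3: 18752 = 5^(5 + 1) + 5^5 + 2 (b=5); 5→6: 6^(6 + 1) + 6^6 + 2 = 326594; 326594−1 = 326593
i=4: 326593 = 6^(6 + 1) + 6^6 + 1 (b=6); 6→7: 7^(7 + 1) + 7^7 + 1 = 6588345; 6588345−1 = 6588344
i=5: 6588344 = 7^(7 + 1) + 7^7 (b=7); 7→8: 8^(8 + 1) + 8^8 = 150994944; 150994944−1 = 150994943
i=6: 150994943 = 8^(8 + 1) + 7·8^7 + 7·8^6 + 7·8^5 + 7·8^4 + 7·8^3 + 7·8^2 + 7·8 + 7 (b=8); 8→9: 9^(9 + 1) + 7·9^7 + 7·9^6 + 7·9^5 + 7·9^4 + 7·9^3 + 7·9^2 + 7·9 + 7 = 3524450281; 3524450281−1 = 3524450280
i=7: 3524450280 = 9^(9 + 1) + 7·9^7 + 7·9^6 + 7·9^5 + 7·9^4 + 7·9^3 + 7·9^2 + 7·9 + 6 (b=9); 9→10: 10^(10 + 1) + 7·10^7 + 7·10^6 + 7·10^5 + 7·10^4 + 7·10^3 + 7·10^2 + 7·10 + 6 = 100077777776; 100077777776−1 = 100077777775
i=8: 100077777775 = 10^(10 + 1) + 7·10^7 + 7·10^6 + 7·10^5 + 7·10^4 + 7·10^3 + 7·10^2 + 7·10 + 5 (b=10); 10→11: 11^(11 + 1) + 7·11^7 + 7·11^6 + 7·11^5 + 7·11^4 + 7·11^3 + 7·11^2 + 7·11 + 5 = 3138578427935; 3138578427935−1 = 3138578427934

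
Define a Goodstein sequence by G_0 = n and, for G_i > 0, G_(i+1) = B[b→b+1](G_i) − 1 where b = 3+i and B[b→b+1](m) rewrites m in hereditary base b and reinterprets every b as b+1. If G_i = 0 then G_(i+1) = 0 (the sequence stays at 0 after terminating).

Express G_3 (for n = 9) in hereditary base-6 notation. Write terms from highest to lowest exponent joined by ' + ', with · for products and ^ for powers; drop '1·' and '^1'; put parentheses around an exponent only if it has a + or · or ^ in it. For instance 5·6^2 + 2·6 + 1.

i=0: 9 = 3^2 (b=3); 3→4: 4^2 = 16; 16−1 = 15
i=1: 15 = 3·4 + 3 (b=4); 4→5: 3·5 + 3 = 18; 18−1 = 17
i=2: 17 = 3·5 + 2 (b=5); 5→6: 3·6 + 2 = 20; 20−1 = 19

3·6 + 1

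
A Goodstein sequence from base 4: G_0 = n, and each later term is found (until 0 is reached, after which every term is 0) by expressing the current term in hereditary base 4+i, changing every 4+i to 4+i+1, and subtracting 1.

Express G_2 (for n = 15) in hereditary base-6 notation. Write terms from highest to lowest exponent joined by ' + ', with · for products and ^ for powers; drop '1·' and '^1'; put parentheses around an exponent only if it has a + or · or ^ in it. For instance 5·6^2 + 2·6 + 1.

(0) 15|_4 = 3·4 + 3 ↦ 3·5 + 3|_5 = 18 ⇒ 17
(1) 17|_5 = 3·5 + 2 ↦ 3·6 + 2|_6 = 20 ⇒ 19
(2) 19|_6 = 3·6 + 1 ↦ 3·7 + 1|_7 = 22 ⇒ 21

3·6 + 1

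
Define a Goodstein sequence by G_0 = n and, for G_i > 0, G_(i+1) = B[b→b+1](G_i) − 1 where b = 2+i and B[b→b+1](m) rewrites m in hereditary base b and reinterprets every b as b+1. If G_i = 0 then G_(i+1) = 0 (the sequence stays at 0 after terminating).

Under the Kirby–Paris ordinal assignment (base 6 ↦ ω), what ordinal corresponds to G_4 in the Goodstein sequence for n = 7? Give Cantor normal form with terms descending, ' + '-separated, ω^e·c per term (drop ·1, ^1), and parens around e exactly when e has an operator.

G_0 = 7. HB_2(7) = 2^2 + 2 + 1. Bump = 31. G_1 = 30.
G_1 = 30. HB_3(30) = 3^3 + 3. Bump = 260. G_2 = 259.
G_2 = 259. HB_4(259) = 4^4 + 3. Bump = 3128. G_3 = 3127.
G_3 = 3127. HB_5(3127) = 5^5 + 2. Bump = 46658. G_4 = 46657.
G_4 = 46657. HB_6(46657) = 6^6 + 1. Bump = 823544. G_5 = 823543.

ω^ω + 1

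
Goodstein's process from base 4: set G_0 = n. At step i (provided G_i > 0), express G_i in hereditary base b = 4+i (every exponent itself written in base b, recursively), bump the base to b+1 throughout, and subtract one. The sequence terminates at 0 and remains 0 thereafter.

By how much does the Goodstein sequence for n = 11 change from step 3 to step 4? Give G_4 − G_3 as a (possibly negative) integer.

1

step 0: 11 = 2·4 + 3; sub 5 for 4: 2·5 + 3; = 13; G_1 = 13−1 = 12
step 1: 12 = 2·5 + 2; sub 6 for 5: 2·6 + 2; = 14; G_2 = 14−1 = 13
step 2: 13 = 2·6 + 1; sub 7 for 6: 2·7 + 1; = 15; G_3 = 15−1 = 14
step 3: 14 = 2·7; sub 8 for 7: 2·8; = 16; G_4 = 16−1 = 15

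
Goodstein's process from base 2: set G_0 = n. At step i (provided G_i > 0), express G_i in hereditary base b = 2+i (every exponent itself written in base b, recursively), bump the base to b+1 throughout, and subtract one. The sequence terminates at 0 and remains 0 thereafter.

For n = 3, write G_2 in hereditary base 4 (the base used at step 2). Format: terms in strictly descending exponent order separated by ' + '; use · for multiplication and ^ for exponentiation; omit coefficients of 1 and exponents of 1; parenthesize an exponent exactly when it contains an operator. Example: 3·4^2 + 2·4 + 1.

step 0: 3 = 2 + 1; sub 3 for 2: 3 + 1; = 4; G_1 = 4−1 = 3
step 1: 3 = 3; sub 4 for 3: 4; = 4; G_2 = 4−1 = 3
step 2: 3 = 3; sub 5 for 4: 3; = 3; G_3 = 3−1 = 2

3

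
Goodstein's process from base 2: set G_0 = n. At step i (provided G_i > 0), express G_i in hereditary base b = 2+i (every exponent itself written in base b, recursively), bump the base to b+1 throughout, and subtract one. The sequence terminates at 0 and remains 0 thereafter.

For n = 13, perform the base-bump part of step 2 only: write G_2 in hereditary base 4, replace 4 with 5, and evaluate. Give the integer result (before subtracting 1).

i=0: 13 = 2^(2 + 1) + 2^2 + 1 (b=2); 2→3: 3^(3 + 1) + 3^3 + 1 = 109; 109−1 = 108
i=1: 108 = 3^(3 + 1) + 3^3 (b=3); 3→4: 4^(4 + 1) + 4^4 = 1280; 1280−1 = 1279

16093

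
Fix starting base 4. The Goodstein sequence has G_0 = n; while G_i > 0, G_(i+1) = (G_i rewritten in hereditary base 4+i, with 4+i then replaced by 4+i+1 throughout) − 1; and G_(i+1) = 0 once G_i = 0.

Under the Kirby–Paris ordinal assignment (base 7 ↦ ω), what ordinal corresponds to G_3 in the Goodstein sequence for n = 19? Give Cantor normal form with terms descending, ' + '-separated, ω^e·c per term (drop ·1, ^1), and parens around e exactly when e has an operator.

ω^2

i=0: 19 = 4^2 + 3 (b=4); 4→5: 5^2 + 3 = 28; 28−1 = 27
i=1: 27 = 5^2 + 2 (b=5); 5→6: 6^2 + 2 = 38; 38−1 = 37
i=2: 37 = 6^2 + 1 (b=6); 6→7: 7^2 + 1 = 50; 50−1 = 49
i=3: 49 = 7^2 (b=7); 7→8: 8^2 = 64; 64−1 = 63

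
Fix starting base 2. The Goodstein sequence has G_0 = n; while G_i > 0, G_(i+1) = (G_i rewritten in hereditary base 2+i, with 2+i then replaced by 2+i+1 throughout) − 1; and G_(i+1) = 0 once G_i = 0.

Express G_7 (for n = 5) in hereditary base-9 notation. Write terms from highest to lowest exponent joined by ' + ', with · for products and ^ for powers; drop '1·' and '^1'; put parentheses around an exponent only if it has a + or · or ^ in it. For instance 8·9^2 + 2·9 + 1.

5 —HB2→ 2^2 + 1 —bump→ 3^3 + 1 = 28 —(−1)→ 27
27 —HB3→ 3^3 —bump→ 4^4 = 256 —(−1)→ 255
255 —HB4→ 3·4^3 + 3·4^2 + 3·4 + 3 —bump→ 3·5^3 + 3·5^2 + 3·5 + 3 = 468 —(−1)→ 467
467 —HB5→ 3·5^3 + 3·5^2 + 3·5 + 2 —bump→ 3·6^3 + 3·6^2 + 3·6 + 2 = 776 —(−1)→ 775
775 —HB6→ 3·6^3 + 3·6^2 + 3·6 + 1 —bump→ 3·7^3 + 3·7^2 + 3·7 + 1 = 1198 —(−1)→ 1197
1197 —HB7→ 3·7^3 + 3·7^2 + 3·7 —bump→ 3·8^3 + 3·8^2 + 3·8 = 1752 —(−1)→ 1751
1751 —HB8→ 3·8^3 + 3·8^2 + 2·8 + 7 —bump→ 3·9^3 + 3·9^2 + 2·9 + 7 = 2455 —(−1)→ 2454

3·9^3 + 3·9^2 + 2·9 + 6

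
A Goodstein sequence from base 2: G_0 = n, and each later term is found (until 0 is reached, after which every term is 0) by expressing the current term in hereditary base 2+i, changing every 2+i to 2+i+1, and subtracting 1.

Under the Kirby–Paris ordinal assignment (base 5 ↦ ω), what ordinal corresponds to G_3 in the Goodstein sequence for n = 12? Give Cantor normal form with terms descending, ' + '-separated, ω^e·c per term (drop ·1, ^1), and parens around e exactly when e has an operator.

(0) 12|_2 = 2^(2 + 1) + 2^2 ↦ 3^(3 + 1) + 3^3|_3 = 108 ⇒ 107
(1) 107|_3 = 3^(3 + 1) + 2·3^2 + 2·3 + 2 ↦ 4^(4 + 1) + 2·4^2 + 2·4 + 2|_4 = 1066 ⇒ 1065
(2) 1065|_4 = 4^(4 + 1) + 2·4^2 + 2·4 + 1 ↦ 5^(5 + 1) + 2·5^2 + 2·5 + 1|_5 = 15686 ⇒ 15685
(3) 15685|_5 = 5^(5 + 1) + 2·5^2 + 2·5 ↦ 6^(6 + 1) + 2·6^2 + 2·6|_6 = 280020 ⇒ 280019

ω^(ω + 1) + ω^2·2 + ω·2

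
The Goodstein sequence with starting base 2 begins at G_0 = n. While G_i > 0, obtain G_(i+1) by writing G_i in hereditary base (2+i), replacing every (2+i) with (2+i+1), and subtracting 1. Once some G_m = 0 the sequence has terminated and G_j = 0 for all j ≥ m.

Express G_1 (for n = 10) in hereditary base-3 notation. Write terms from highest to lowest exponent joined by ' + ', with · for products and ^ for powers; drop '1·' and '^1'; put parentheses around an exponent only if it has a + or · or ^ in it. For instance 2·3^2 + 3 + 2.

10 —HB2→ 2^(2 + 1) + 2 —bump→ 3^(3 + 1) + 3 = 84 —(−1)→ 83
83 —HB3→ 3^(3 + 1) + 2 —bump→ 4^(4 + 1) + 2 = 1026 —(−1)→ 1025

3^(3 + 1) + 2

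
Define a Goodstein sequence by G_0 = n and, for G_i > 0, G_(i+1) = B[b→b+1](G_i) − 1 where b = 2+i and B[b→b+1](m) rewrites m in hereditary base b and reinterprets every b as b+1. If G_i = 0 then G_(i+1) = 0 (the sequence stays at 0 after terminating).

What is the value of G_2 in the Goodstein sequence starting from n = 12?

1065

base 2: 12 = 2^(2 + 1) + 2^2; at 3: 3^(3 + 1) + 3^3 = 108; next = 107
base 3: 107 = 3^(3 + 1) + 2·3^2 + 2·3 + 2; at 4: 4^(4 + 1) + 2·4^2 + 2·4 + 2 = 1066; next = 1065
base 4: 1065 = 4^(4 + 1) + 2·4^2 + 2·4 + 1; at 5: 5^(5 + 1) + 2·5^2 + 2·5 + 1 = 15686; next = 15685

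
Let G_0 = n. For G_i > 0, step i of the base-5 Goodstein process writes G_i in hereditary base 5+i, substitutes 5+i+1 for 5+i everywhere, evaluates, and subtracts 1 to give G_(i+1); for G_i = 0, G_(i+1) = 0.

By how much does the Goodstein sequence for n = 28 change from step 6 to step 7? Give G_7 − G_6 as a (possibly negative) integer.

28 —HB5→ 5^2 + 3 —bump→ 6^2 + 3 = 39 —(−1)→ 38
38 —HB6→ 6^2 + 2 —bump→ 7^2 + 2 = 51 —(−1)→ 50
50 —HB7→ 7^2 + 1 —bump→ 8^2 + 1 = 65 —(−1)→ 64
64 —HB8→ 8^2 —bump→ 9^2 = 81 —(−1)→ 80
80 —HB9→ 8·9 + 8 —bump→ 8·10 + 8 = 88 —(−1)→ 87
87 —HB10→ 8·10 + 7 —bump→ 8·11 + 7 = 95 —(−1)→ 94
94 —HB11→ 8·11 + 6 —bump→ 8·12 + 6 = 102 —(−1)→ 101

7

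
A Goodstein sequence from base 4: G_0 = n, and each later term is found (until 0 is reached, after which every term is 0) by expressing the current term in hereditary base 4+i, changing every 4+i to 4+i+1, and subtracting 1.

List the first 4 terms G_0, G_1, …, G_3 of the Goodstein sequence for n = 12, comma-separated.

12, 14, 15, 16

step 0: 12 = 3·4; sub 5 for 4: 3·5; = 15; G_1 = 15−1 = 14
step 1: 14 = 2·5 + 4; sub 6 for 5: 2·6 + 4; = 16; G_2 = 16−1 = 15
step 2: 15 = 2·6 + 3; sub 7 for 6: 2·7 + 3; = 17; G_3 = 17−1 = 16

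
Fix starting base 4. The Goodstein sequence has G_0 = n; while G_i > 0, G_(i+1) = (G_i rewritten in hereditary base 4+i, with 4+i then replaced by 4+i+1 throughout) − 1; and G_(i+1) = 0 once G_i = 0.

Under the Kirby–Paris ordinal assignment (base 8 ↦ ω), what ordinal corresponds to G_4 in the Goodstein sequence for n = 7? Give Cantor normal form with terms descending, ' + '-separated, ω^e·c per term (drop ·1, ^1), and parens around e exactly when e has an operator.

7

G_0=7  [base 4] 4 + 3  →[4↦5]→  5 + 3 = 8  −1 ⇒ G_1=7
G_1=7  [base 5] 5 + 2  →[5↦6]→  6 + 2 = 8  −1 ⇒ G_2=7
G_2=7  [base 6] 6 + 1  →[6↦7]→  7 + 1 = 8  −1 ⇒ G_3=7
G_3=7  [base 7] 7  →[7↦8]→  8 = 8  −1 ⇒ G_4=7
G_4=7  [base 8] 7  →[8↦9]→  7 = 7  −1 ⇒ G_5=6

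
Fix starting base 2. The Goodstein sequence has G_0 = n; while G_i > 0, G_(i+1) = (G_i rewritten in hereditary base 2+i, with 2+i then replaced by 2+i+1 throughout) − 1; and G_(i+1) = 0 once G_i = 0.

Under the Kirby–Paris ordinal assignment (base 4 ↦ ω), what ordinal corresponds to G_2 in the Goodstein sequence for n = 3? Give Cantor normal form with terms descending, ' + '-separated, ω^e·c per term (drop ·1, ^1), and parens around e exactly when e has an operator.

3

step 0: 3 = 2 + 1; sub 3 for 2: 3 + 1; = 4; G_1 = 4−1 = 3
step 1: 3 = 3; sub 4 for 3: 4; = 4; G_2 = 4−1 = 3
step 2: 3 = 3; sub 5 for 4: 3; = 3; G_3 = 3−1 = 2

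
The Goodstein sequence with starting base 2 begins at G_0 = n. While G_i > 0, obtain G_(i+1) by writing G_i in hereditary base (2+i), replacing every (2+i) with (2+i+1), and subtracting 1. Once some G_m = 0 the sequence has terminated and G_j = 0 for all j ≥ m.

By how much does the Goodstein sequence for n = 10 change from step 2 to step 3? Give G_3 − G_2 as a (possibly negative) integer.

14600

step 0: 10 = 2^(2 + 1) + 2; sub 3 for 2: 3^(3 + 1) + 3; = 84; G_1 = 84−1 = 83
step 1: 83 = 3^(3 + 1) + 2; sub 4 for 3: 4^(4 + 1) + 2; = 1026; G_2 = 1026−1 = 1025
step 2: 1025 = 4^(4 + 1) + 1; sub 5 for 4: 5^(5 + 1) + 1; = 15626; G_3 = 15626−1 = 15625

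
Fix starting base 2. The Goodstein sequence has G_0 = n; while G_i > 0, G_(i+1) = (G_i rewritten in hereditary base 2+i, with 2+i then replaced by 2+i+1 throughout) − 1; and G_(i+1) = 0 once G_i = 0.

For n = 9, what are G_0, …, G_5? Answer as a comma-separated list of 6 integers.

9, 81, 1023, 9842, 140743, 2471826

G_0 = 9. HB_2(9) = 2^(2 + 1) + 1. Bump = 82. G_1 = 81.
G_1 = 81. HB_3(81) = 3^(3 + 1). Bump = 1024. G_2 = 1023.
G_2 = 1023. HB_4(1023) = 3·4^4 + 3·4^3 + 3·4^2 + 3·4 + 3. Bump = 9843. G_3 = 9842.
G_3 = 9842. HB_5(9842) = 3·5^5 + 3·5^3 + 3·5^2 + 3·5 + 2. Bump = 140744. G_4 = 140743.
G_4 = 140743. HB_6(140743) = 3·6^6 + 3·6^3 + 3·6^2 + 3·6 + 1. Bump = 2471827. G_5 = 2471826.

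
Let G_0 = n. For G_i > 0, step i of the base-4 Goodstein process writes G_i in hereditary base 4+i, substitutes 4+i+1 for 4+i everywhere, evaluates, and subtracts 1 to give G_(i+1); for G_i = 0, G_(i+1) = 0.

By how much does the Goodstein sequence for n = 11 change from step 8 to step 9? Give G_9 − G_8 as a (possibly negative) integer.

step 0: 11 = 2·4 + 3; sub 5 for 4: 2·5 + 3; = 13; G_1 = 13−1 = 12
step 1: 12 = 2·5 + 2; sub 6 for 5: 2·6 + 2; = 14; G_2 = 14−1 = 13
step 2: 13 = 2·6 + 1; sub 7 for 6: 2·7 + 1; = 15; G_3 = 15−1 = 14
step 3: 14 = 2·7; sub 8 for 7: 2·8; = 16; G_4 = 16−1 = 15
step 4: 15 = 8 + 7; sub 9 for 8: 9 + 7; = 16; G_5 = 16−1 = 15
step 5: 15 = 9 + 6; sub 10 for 9: 10 + 6; = 16; G_6 = 16−1 = 15
step 6: 15 = 10 + 5; sub 11 for 10: 11 + 5; = 16; G_7 = 16−1 = 15
step 7: 15 = 11 + 4; sub 12 for 11: 12 + 4; = 16; G_8 = 16−1 = 15
step 8: 15 = 12 + 3; sub 13 for 12: 13 + 3; = 16; G_9 = 16−1 = 15

0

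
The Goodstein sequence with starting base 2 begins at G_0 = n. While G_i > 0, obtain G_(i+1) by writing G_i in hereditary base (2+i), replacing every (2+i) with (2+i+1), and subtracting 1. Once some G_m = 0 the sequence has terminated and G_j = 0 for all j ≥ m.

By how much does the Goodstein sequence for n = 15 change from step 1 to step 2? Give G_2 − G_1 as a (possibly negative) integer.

1172

G_0 = 15. HB_2(15) = 2^(2 + 1) + 2^2 + 2 + 1. Bump = 112. G_1 = 111.
G_1 = 111. HB_3(111) = 3^(3 + 1) + 3^3 + 3. Bump = 1284. G_2 = 1283.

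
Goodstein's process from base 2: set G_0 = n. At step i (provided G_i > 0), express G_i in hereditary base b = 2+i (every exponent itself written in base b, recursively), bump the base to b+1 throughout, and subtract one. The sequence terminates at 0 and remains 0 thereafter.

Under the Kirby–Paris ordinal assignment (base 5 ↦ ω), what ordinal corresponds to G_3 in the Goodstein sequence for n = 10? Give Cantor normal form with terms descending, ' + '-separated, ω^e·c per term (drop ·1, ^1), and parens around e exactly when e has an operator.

G_0=10  [base 2] 2^(2 + 1) + 2  →[2↦3]→  3^(3 + 1) + 3 = 84  −1 ⇒ G_1=83
G_1=83  [base 3] 3^(3 + 1) + 2  →[3↦4]→  4^(4 + 1) + 2 = 1026  −1 ⇒ G_2=1025
G_2=1025  [base 4] 4^(4 + 1) + 1  →[4↦5]→  5^(5 + 1) + 1 = 15626  −1 ⇒ G_3=15625
G_3=15625  [base 5] 5^(5 + 1)  →[5↦6]→  6^(6 + 1) = 279936  −1 ⇒ G_4=279935

ω^(ω + 1)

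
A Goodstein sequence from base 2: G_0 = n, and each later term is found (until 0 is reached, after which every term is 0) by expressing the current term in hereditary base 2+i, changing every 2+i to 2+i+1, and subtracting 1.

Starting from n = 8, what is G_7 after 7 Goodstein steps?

774841151

base 2: 8 = 2^(2 + 1); at 3: 3^(3 + 1) = 81; next = 80
base 3: 80 = 2·3^3 + 2·3^2 + 2·3 + 2; at 4: 2·4^4 + 2·4^2 + 2·4 + 2 = 554; next = 553
base 4: 553 = 2·4^4 + 2·4^2 + 2·4 + 1; at 5: 2·5^5 + 2·5^2 + 2·5 + 1 = 6311; next = 6310
base 5: 6310 = 2·5^5 + 2·5^2 + 2·5; at 6: 2·6^6 + 2·6^2 + 2·6 = 93396; next = 93395
base 6: 93395 = 2·6^6 + 2·6^2 + 6 + 5; at 7: 2·7^7 + 2·7^2 + 7 + 5 = 1647196; next = 1647195
base 7: 1647195 = 2·7^7 + 2·7^2 + 7 + 4; at 8: 2·8^8 + 2·8^2 + 8 + 4 = 33554572; next = 33554571
base 8: 33554571 = 2·8^8 + 2·8^2 + 8 + 3; at 9: 2·9^9 + 2·9^2 + 9 + 3 = 774841152; next = 774841151
base 9: 774841151 = 2·9^9 + 2·9^2 + 9 + 2; at 10: 2·10^10 + 2·10^2 + 10 + 2 = 20000000212; next = 20000000211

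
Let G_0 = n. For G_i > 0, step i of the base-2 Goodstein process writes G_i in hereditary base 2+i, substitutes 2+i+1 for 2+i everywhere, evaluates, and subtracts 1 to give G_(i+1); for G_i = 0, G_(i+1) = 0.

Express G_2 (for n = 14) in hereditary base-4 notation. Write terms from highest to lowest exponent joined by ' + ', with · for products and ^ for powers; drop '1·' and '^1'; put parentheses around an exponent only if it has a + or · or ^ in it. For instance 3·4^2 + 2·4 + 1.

base 2: 14 = 2^(2 + 1) + 2^2 + 2; at 3: 3^(3 + 1) + 3^3 + 3 = 111; next = 110
base 3: 110 = 3^(3 + 1) + 3^3 + 2; at 4: 4^(4 + 1) + 4^4 + 2 = 1282; next = 1281
base 4: 1281 = 4^(4 + 1) + 4^4 + 1; at 5: 5^(5 + 1) + 5^5 + 1 = 18751; next = 18750

4^(4 + 1) + 4^4 + 1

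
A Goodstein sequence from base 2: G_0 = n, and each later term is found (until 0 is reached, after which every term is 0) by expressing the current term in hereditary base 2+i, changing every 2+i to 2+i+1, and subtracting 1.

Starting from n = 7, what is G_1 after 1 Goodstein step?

30

G_0 = 7. HB_2(7) = 2^2 + 2 + 1. Bump = 31. G_1 = 30.
G_1 = 30. HB_3(30) = 3^3 + 3. Bump = 260. G_2 = 259.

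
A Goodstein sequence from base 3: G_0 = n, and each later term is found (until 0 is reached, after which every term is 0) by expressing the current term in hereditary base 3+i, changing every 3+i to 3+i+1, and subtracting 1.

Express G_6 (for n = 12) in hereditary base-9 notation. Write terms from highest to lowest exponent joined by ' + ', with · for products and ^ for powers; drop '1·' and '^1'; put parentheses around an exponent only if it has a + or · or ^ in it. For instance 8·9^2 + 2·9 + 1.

7·9 + 6

i=0: 12 = 3^2 + 3 (b=3); 3→4: 4^2 + 4 = 20; 20−1 = 19
i=1: 19 = 4^2 + 3 (b=4); 4→5: 5^2 + 3 = 28; 28−1 = 27
i=2: 27 = 5^2 + 2 (b=5); 5→6: 6^2 + 2 = 38; 38−1 = 37
i=3: 37 = 6^2 + 1 (b=6); 6→7: 7^2 + 1 = 50; 50−1 = 49
i=4: 49 = 7^2 (b=7); 7→8: 8^2 = 64; 64−1 = 63
i=5: 63 = 7·8 + 7 (b=8); 8→9: 7·9 + 7 = 70; 70−1 = 69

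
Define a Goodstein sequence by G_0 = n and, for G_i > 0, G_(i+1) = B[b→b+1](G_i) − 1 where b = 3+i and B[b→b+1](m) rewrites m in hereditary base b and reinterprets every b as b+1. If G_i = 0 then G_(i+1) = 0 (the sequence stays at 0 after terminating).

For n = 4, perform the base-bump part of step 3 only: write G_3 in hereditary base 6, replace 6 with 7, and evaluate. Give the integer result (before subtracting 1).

step 0: 4 = 3 + 1; sub 4 for 3: 4 + 1; = 5; G_1 = 5−1 = 4
step 1: 4 = 4; sub 5 for 4: 5; = 5; G_2 = 5−1 = 4
step 2: 4 = 4; sub 6 for 5: 4; = 4; G_3 = 4−1 = 3

3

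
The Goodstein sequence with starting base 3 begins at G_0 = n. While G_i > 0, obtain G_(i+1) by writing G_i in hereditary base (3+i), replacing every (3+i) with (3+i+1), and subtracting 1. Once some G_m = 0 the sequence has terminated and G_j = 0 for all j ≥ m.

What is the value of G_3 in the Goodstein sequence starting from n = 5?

5

5 —HB3→ 3 + 2 —bump→ 4 + 2 = 6 —(−1)→ 5
5 —HB4→ 4 + 1 —bump→ 5 + 1 = 6 —(−1)→ 5
5 —HB5→ 5 —bump→ 6 = 6 —(−1)→ 5
5 —HB6→ 5 —bump→ 5 = 5 —(−1)→ 4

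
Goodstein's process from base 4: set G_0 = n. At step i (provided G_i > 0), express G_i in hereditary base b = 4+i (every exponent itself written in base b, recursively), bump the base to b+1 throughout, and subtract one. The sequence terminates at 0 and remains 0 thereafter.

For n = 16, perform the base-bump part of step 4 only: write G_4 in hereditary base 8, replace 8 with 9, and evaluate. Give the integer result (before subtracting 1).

(0) 16|_4 = 4^2 ↦ 5^2|_5 = 25 ⇒ 24
(1) 24|_5 = 4·5 + 4 ↦ 4·6 + 4|_6 = 28 ⇒ 27
(2) 27|_6 = 4·6 + 3 ↦ 4·7 + 3|_7 = 31 ⇒ 30
(3) 30|_7 = 4·7 + 2 ↦ 4·8 + 2|_8 = 34 ⇒ 33
(4) 33|_8 = 4·8 + 1 ↦ 4·9 + 1|_9 = 37 ⇒ 36

37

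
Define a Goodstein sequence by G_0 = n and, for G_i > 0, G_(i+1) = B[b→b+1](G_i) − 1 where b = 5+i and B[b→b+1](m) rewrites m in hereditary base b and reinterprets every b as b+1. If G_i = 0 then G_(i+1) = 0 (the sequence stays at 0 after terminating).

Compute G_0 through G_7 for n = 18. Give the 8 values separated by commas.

18, 20, 22, 24, 26, 27, 28, 29

[0] 18 ≡ 3·5 + 3 (base 5). Lift 6: 21. −1: 20.
[1] 20 ≡ 3·6 + 2 (base 6). Lift 7: 23. −1: 22.
[2] 22 ≡ 3·7 + 1 (base 7). Lift 8: 25. −1: 24.
[3] 24 ≡ 3·8 (base 8). Lift 9: 27. −1: 26.
[4] 26 ≡ 2·9 + 8 (base 9). Lift 10: 28. −1: 27.
[5] 27 ≡ 2·10 + 7 (base 10). Lift 11: 29. −1: 28.
[6] 28 ≡ 2·11 + 6 (base 11). Lift 12: 30. −1: 29.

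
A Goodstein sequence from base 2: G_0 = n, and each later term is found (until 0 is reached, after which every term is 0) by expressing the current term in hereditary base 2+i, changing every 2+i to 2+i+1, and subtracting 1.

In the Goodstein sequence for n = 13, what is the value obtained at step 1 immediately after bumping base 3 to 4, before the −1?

1280

step 0: 13 = 2^(2 + 1) + 2^2 + 1; sub 3 for 2: 3^(3 + 1) + 3^3 + 1; = 109; G_1 = 109−1 = 108
step 1: 108 = 3^(3 + 1) + 3^3; sub 4 for 3: 4^(4 + 1) + 4^4; = 1280; G_2 = 1280−1 = 1279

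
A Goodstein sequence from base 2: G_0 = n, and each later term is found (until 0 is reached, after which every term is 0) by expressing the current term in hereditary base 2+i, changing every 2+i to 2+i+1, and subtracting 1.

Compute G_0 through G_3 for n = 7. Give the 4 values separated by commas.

7, 30, 259, 3127

step 0: 7 = 2^2 + 2 + 1; sub 3 for 2: 3^3 + 3 + 1; = 31; G_1 = 31−1 = 30
step 1: 30 = 3^3 + 3; sub 4 for 3: 4^4 + 4; = 260; G_2 = 260−1 = 259
step 2: 259 = 4^4 + 3; sub 5 for 4: 5^5 + 3; = 3128; G_3 = 3128−1 = 3127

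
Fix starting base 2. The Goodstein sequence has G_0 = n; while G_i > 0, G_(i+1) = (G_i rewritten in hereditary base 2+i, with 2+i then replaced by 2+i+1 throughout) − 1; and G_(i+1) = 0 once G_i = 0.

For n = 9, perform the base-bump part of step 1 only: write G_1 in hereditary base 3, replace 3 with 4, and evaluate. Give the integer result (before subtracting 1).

[0] 9 ≡ 2^(2 + 1) + 1 (base 2). Lift 3: 82. −1: 81.
[1] 81 ≡ 3^(3 + 1) (base 3). Lift 4: 1024. −1: 1023.

1024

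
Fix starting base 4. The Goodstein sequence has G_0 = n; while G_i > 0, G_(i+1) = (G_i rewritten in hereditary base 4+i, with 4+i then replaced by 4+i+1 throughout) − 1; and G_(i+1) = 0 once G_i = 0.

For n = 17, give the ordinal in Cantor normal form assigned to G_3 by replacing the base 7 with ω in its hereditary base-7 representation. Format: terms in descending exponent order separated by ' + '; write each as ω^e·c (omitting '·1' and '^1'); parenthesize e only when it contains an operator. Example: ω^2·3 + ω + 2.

ω·5 + 4

base 4: 17 = 4^2 + 1; at 5: 5^2 + 1 = 26; next = 25
base 5: 25 = 5^2; at 6: 6^2 = 36; next = 35
base 6: 35 = 5·6 + 5; at 7: 5·7 + 5 = 40; next = 39
base 7: 39 = 5·7 + 4; at 8: 5·8 + 4 = 44; next = 43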